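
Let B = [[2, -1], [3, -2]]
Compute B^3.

B² = I (check: tr B = 0 and det B = -1), so B^3 = B since 3 is odd.

[[2, -1], [3, -2]]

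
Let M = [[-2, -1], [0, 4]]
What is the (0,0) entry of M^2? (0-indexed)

4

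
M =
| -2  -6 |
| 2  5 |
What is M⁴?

tr M = 3 and det M = 2, so the characteristic polynomial is λ² − (3)λ + (2) with roots 1 and 2.
Eigenvectors give P = [[-2, -3], [1, 2]] with P⁻¹ = [[-2, -3], [1, 2]], and M = P·diag(1, 2)·P⁻¹.
Then M⁴ = P·diag(1, 16)·P⁻¹ = [[-2, -48], [1, 32]] · [[-2, -3], [1, 2]] = [[-44, -90], [30, 61]].

[[-44, -90], [30, 61]]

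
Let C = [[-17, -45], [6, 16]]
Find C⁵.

[[-197, -495], [66, 166]]

tr C = -1 and det C = -2, so the characteristic polynomial is λ² − (-1)λ + (-2) with roots -2 and 1.
Eigenvectors give P = [[3, 5], [-1, -2]] with P⁻¹ = [[2, 5], [-1, -3]], and C = P·diag(-2, 1)·P⁻¹.
Then C⁵ = P·diag(-32, 1)·P⁻¹ = [[-96, 5], [32, -2]] · [[2, 5], [-1, -3]] = [[-197, -495], [66, 166]].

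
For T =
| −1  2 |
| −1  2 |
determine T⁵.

[[−1, 2], [−1, 2]]

T² = T (a projection; rank 1, trace 1), so T⁵ = T.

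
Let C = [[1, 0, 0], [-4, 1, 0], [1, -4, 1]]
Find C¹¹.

[[1, 0, 0], [-44, 1, 0], [891, -44, 1]]

C = I + N where N = [[0, 0, 0], [-4, 0, 0], [1, -4, 0]] is strictly lower-triangular, so N³ = 0.
(I + N)¹¹ = I + 11·N + 55·N² = [[1, 0, 0], [-44, 1, 0], [891, -44, 1]].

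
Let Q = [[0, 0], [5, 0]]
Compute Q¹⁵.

Q is strictly triangular, hence nilpotent: Q² = 0, so Q¹⁵ = 0.

[[0, 0], [0, 0]]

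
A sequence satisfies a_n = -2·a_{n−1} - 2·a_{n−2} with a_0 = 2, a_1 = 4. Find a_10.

With companion matrix A = [[-2, -2], [1, 0]], [a_n, a_{n−1}]ᵀ = A·[a_{n−1}, a_{n−2}]ᵀ, so [a_10, a_9]ᵀ = A⁹·[a_1, a_0]ᵀ.
A⁹ = [[-32, -32], [16, 0]], giving [a_10, a_9]ᵀ = [[-192], [64]].

-192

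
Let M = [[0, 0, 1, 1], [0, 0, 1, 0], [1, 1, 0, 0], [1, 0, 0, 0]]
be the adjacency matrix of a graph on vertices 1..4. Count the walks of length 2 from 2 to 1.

The number of length-2 walks from vertex 2 to vertex 1 is entry (2,1) of M^2, where M is the adjacency matrix.
M^2 = [[2, 1, 0, 0], [1, 1, 0, 0], [0, 0, 2, 1], [0, 0, 1, 1]]

1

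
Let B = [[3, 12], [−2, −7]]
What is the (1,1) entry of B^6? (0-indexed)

2185

tr B = −4 and det B = 3, so the characteristic polynomial is λ² − (−4)λ + (3) with roots −3 and −1.
Eigenvectors give P = [[−2, −3], [1, 1]] with P⁻¹ = [[1, 3], [−1, −2]], and B = P·diag(−3, −1)·P⁻¹.
Then B^6 = P·diag(729, 1)·P⁻¹ = [[−1458, −3], [729, 1]] · [[1, 3], [−1, −2]] = [[−1455, −4368], [728, 2185]].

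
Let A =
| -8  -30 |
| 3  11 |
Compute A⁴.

[[-134, -450], [45, 151]]

tr A = 3 and det A = 2, so the characteristic polynomial is λ² − (3)λ + (2) with roots 2 and 1.
Eigenvectors give P = [[-3, 10], [1, -3]] with P⁻¹ = [[3, 10], [1, 3]], and A = P·diag(2, 1)·P⁻¹.
Then A⁴ = P·diag(16, 1)·P⁻¹ = [[-48, 10], [16, -3]] · [[3, 10], [1, 3]] = [[-134, -450], [45, 151]].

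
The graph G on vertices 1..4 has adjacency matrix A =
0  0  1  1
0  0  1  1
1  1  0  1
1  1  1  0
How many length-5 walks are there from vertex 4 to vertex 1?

The number of length-5 walks from vertex 4 to vertex 1 is entry (4,1) of A^5, where A is the adjacency matrix.
A^2 = [[2, 2, 1, 1], [2, 2, 1, 1], [1, 1, 3, 2], [1, 1, 2, 3]]
A^3 = [[2, 2, 5, 5], [2, 2, 5, 5], [5, 5, 4, 5], [5, 5, 5, 4]]
A^4 = [[10, 10, 9, 9], [10, 10, 9, 9], [9, 9, 15, 14], [9, 9, 14, 15]]
A^5 = [[18, 18, 29, 29], [18, 18, 29, 29], [29, 29, 32, 33], [29, 29, 33, 32]]

29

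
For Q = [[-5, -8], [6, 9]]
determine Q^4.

tr Q = 4 and det Q = 3, so the characteristic polynomial is λ² − (4)λ + (3) with roots 1 and 3.
Eigenvectors give P = [[4, -1], [-3, 1]] with P⁻¹ = [[1, 1], [3, 4]], and Q = P·diag(1, 3)·P⁻¹.
Then Q^4 = P·diag(1, 81)·P⁻¹ = [[4, -81], [-3, 81]] · [[1, 1], [3, 4]] = [[-239, -320], [240, 321]].

[[-239, -320], [240, 321]]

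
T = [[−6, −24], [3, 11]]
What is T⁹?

tr T = 5 and det T = 6, so the characteristic polynomial is λ² − (5)λ + (6) with roots 2 and 3.
Eigenvectors give P = [[3, −8], [−1, 3]] with P⁻¹ = [[3, 8], [1, 3]], and T = P·diag(2, 3)·P⁻¹.
Then T⁹ = P·diag(512, 19683)·P⁻¹ = [[1536, −157464], [−512, 59049]] · [[3, 8], [1, 3]] = [[−152856, −460104], [57513, 173051]].

[[−152856, −460104], [57513, 173051]]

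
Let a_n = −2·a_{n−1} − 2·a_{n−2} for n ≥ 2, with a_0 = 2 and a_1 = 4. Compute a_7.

−64

With companion matrix B = [[−2, −2], [1, 0]], [a_n, a_{n−1}]ᵀ = B·[a_{n−1}, a_{n−2}]ᵀ, so [a_7, a_6]ᵀ = B^6·[a_1, a_0]ᵀ.
B^6 = [[−8, −16], [8, 8]], giving [a_7, a_6]ᵀ = [[−64], [48]].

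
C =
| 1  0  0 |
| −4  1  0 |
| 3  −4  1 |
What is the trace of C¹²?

C = I + N where N = [[0, 0, 0], [−4, 0, 0], [3, −4, 0]] is strictly lower-triangular, so N³ = 0.
(I + N)¹² = I + 12·N + 66·N² = [[1, 0, 0], [−48, 1, 0], [1092, −48, 1]].

3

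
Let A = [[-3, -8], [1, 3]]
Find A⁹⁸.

A² = I (check: tr A = 0 and det A = -1), so A⁹⁸ = I since 98 is even.

[[1, 0], [0, 1]]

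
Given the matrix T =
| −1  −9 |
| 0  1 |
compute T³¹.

T² = I (check: tr T = 0 and det T = −1), so T³¹ = T since 31 is odd.

[[−1, −9], [0, 1]]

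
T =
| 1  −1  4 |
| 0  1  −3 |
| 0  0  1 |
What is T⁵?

[[1, −5, 50], [0, 1, −15], [0, 0, 1]]

T = I + N where N = [[0, −1, 4], [0, 0, −3], [0, 0, 0]] is strictly upper-triangular, so N³ = 0.
(I + N)⁵ = I + 5·N + 10·N² = [[1, −5, 50], [0, 1, −15], [0, 0, 1]].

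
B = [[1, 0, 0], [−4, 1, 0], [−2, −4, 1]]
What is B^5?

[[1, 0, 0], [−20, 1, 0], [150, −20, 1]]

B = I + N where N = [[0, 0, 0], [−4, 0, 0], [−2, −4, 0]] is strictly lower-triangular, so N^3 = 0.
(I + N)^5 = I + 5·N + 10·N^2 = [[1, 0, 0], [−20, 1, 0], [150, −20, 1]].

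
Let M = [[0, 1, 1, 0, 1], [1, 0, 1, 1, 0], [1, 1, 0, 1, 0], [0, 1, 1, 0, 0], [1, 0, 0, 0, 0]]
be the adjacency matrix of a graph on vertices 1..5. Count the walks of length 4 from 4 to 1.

The number of length-4 walks from vertex 4 to vertex 1 is entry (4,1) of M⁴, where M is the adjacency matrix.
M² = [[3, 1, 1, 2, 0], [1, 3, 2, 1, 1], [1, 2, 3, 1, 1], [2, 1, 1, 2, 0], [0, 1, 1, 0, 1]]
M³ = [[2, 6, 6, 2, 3], [6, 4, 5, 5, 1], [6, 5, 4, 5, 1], [2, 5, 5, 2, 2], [3, 1, 1, 2, 0]]
M⁴ = [[15, 10, 10, 12, 2], [10, 16, 15, 9, 6], [10, 15, 16, 9, 6], [12, 9, 9, 10, 2], [2, 6, 6, 2, 3]]

12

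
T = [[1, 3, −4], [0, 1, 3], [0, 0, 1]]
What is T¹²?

T = I + N where N = [[0, 3, −4], [0, 0, 3], [0, 0, 0]] is strictly upper-triangular, so N³ = 0.
(I + N)¹² = I + 12·N + 66·N² = [[1, 36, 546], [0, 1, 36], [0, 0, 1]].

[[1, 36, 546], [0, 1, 36], [0, 0, 1]]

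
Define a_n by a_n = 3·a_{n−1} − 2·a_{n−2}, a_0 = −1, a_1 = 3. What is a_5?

123

With companion matrix M = [[3, −2], [1, 0]], [a_n, a_{n−1}]ᵀ = M·[a_{n−1}, a_{n−2}]ᵀ, so [a_5, a_4]ᵀ = M⁴·[a_1, a_0]ᵀ.
M⁴ = [[31, −30], [15, −14]], giving [a_5, a_4]ᵀ = [[123], [59]].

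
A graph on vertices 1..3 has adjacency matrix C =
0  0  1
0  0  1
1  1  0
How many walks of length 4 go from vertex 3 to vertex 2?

The number of length-4 walks from vertex 3 to vertex 2 is entry (3,2) of C⁴, where C is the adjacency matrix.
C² = [[1, 1, 0], [1, 1, 0], [0, 0, 2]]
C³ = [[0, 0, 2], [0, 0, 2], [2, 2, 0]]
C⁴ = [[2, 2, 0], [2, 2, 0], [0, 0, 4]]

0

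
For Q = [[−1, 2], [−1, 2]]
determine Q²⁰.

[[−1, 2], [−1, 2]]

Q² = Q (a projection; rank 1, trace 1), so Q²⁰ = Q.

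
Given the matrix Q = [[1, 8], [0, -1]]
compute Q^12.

Q² = I (check: tr Q = 0 and det Q = -1), so Q^12 = I since 12 is even.

[[1, 0], [0, 1]]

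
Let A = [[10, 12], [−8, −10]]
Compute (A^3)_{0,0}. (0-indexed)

40

tr A = 0 and det A = −4, so the characteristic polynomial is λ² − (0)λ + (−4) with roots −2 and 2.
Eigenvectors give P = [[−1, −3], [1, 2]] with P⁻¹ = [[2, 3], [−1, −1]], and A = P·diag(−2, 2)·P⁻¹.
Then A^3 = P·diag(−8, 8)·P⁻¹ = [[8, −24], [−8, 16]] · [[2, 3], [−1, −1]] = [[40, 48], [−32, −40]].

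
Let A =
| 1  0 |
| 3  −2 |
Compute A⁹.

tr A = −1 and det A = −2, so the characteristic polynomial is λ² − (−1)λ + (−2) with roots −2 and 1.
Eigenvectors give P = [[0, 1], [−1, 1]] with P⁻¹ = [[1, −1], [1, 0]], and A = P·diag(−2, 1)·P⁻¹.
Then A⁹ = P·diag(−512, 1)·P⁻¹ = [[0, 1], [512, 1]] · [[1, −1], [1, 0]] = [[1, 0], [513, −512]].

[[1, 0], [513, −512]]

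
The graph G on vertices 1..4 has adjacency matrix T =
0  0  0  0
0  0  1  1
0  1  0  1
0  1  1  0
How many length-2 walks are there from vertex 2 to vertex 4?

1

The number of length-2 walks from vertex 2 to vertex 4 is entry (2,4) of T², where T is the adjacency matrix.
T² = [[0, 0, 0, 0], [0, 2, 1, 1], [0, 1, 2, 1], [0, 1, 1, 2]]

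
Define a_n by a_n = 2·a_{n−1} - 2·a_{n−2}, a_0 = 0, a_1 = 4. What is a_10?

With companion matrix C = [[2, -2], [1, 0]], [a_n, a_{n−1}]ᵀ = C·[a_{n−1}, a_{n−2}]ᵀ, so [a_10, a_9]ᵀ = C⁹·[a_1, a_0]ᵀ.
C⁹ = [[32, -32], [16, 0]], giving [a_10, a_9]ᵀ = [[128], [64]].

128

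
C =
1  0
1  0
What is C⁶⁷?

C² = C (a projection; rank 1, trace 1), so C⁶⁷ = C.

[[1, 0], [1, 0]]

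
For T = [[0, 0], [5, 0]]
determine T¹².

[[0, 0], [0, 0]]

T is strictly triangular, hence nilpotent: T² = 0, so T¹² = 0.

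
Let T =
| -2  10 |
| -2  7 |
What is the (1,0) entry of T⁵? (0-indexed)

-422

tr T = 5 and det T = 6, so the characteristic polynomial is λ² − (5)λ + (6) with roots 2 and 3.
Eigenvectors give P = [[5, -2], [2, -1]] with P⁻¹ = [[1, -2], [2, -5]], and T = P·diag(2, 3)·P⁻¹.
Then T⁵ = P·diag(32, 243)·P⁻¹ = [[160, -486], [64, -243]] · [[1, -2], [2, -5]] = [[-812, 2110], [-422, 1087]].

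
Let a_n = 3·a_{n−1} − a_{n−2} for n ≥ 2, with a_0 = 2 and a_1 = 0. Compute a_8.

With companion matrix A = [[3, −1], [1, 0]], [a_n, a_{n−1}]ᵀ = A·[a_{n−1}, a_{n−2}]ᵀ, so [a_8, a_7]ᵀ = A⁷·[a_1, a_0]ᵀ.
A⁷ = [[987, −377], [377, −144]], giving [a_8, a_7]ᵀ = [[−754], [−288]].

−754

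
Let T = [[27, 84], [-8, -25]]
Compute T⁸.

tr T = 2 and det T = -3, so the characteristic polynomial is λ² − (2)λ + (-3) with roots 3 and -1.
Eigenvectors give P = [[7, 3], [-2, -1]] with P⁻¹ = [[1, 3], [-2, -7]], and T = P·diag(3, -1)·P⁻¹.
Then T⁸ = P·diag(6561, 1)·P⁻¹ = [[45927, 3], [-13122, -1]] · [[1, 3], [-2, -7]] = [[45921, 137760], [-13120, -39359]].

[[45921, 137760], [-13120, -39359]]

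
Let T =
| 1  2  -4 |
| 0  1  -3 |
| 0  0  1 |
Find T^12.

[[1, 24, -444], [0, 1, -36], [0, 0, 1]]

T = I + N where N = [[0, 2, -4], [0, 0, -3], [0, 0, 0]] is strictly upper-triangular, so N^3 = 0.
(I + N)^12 = I + 12·N + 66·N^2 = [[1, 24, -444], [0, 1, -36], [0, 0, 1]].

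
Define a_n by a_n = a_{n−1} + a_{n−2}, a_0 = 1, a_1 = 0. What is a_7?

With companion matrix C = [[1, 1], [1, 0]], [a_n, a_{n−1}]ᵀ = C·[a_{n−1}, a_{n−2}]ᵀ, so [a_7, a_6]ᵀ = C^6·[a_1, a_0]ᵀ.
C^6 = [[13, 8], [8, 5]], giving [a_7, a_6]ᵀ = [[8], [5]].

8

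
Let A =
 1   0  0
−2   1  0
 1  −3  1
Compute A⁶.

[[1, 0, 0], [−12, 1, 0], [96, −18, 1]]

A = I + N where N = [[0, 0, 0], [−2, 0, 0], [1, −3, 0]] is strictly lower-triangular, so N³ = 0.
(I + N)⁶ = I + 6·N + 15·N² = [[1, 0, 0], [−12, 1, 0], [96, −18, 1]].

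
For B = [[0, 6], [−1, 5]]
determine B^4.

tr B = 5 and det B = 6, so the characteristic polynomial is λ² − (5)λ + (6) with roots 2 and 3.
Eigenvectors give P = [[3, 2], [1, 1]] with P⁻¹ = [[1, −2], [−1, 3]], and B = P·diag(2, 3)·P⁻¹.
Then B^4 = P·diag(16, 81)·P⁻¹ = [[48, 162], [16, 81]] · [[1, −2], [−1, 3]] = [[−114, 390], [−65, 211]].

[[−114, 390], [−65, 211]]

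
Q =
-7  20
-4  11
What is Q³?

[[-103, 260], [-52, 131]]

tr Q = 4 and det Q = 3, so the characteristic polynomial is λ² − (4)λ + (3) with roots 3 and 1.
Eigenvectors give P = [[-2, -5], [-1, -2]] with P⁻¹ = [[2, -5], [-1, 2]], and Q = P·diag(3, 1)·P⁻¹.
Then Q³ = P·diag(27, 1)·P⁻¹ = [[-54, -5], [-27, -2]] · [[2, -5], [-1, 2]] = [[-103, 260], [-52, 131]].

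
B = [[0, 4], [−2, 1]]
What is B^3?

B^2 = [[−8, 4], [−2, −7]]
B^3 = [[−8, −28], [14, −15]]

[[−8, −28], [14, −15]]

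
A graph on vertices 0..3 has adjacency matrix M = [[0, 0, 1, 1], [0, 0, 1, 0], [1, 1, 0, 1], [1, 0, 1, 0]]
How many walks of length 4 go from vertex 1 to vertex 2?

2

The number of length-4 walks from vertex 1 to vertex 2 is entry (1,2) of M⁴, where M is the adjacency matrix.
M² = [[2, 1, 1, 1], [1, 1, 0, 1], [1, 0, 3, 1], [1, 1, 1, 2]]
M³ = [[2, 1, 4, 3], [1, 0, 3, 1], [4, 3, 2, 4], [3, 1, 4, 2]]
M⁴ = [[7, 4, 6, 6], [4, 3, 2, 4], [6, 2, 11, 6], [6, 4, 6, 7]]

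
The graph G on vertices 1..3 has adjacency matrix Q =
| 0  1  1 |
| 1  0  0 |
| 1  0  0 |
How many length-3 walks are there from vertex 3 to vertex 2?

The number of length-3 walks from vertex 3 to vertex 2 is entry (3,2) of Q³, where Q is the adjacency matrix.
Q² = [[2, 0, 0], [0, 1, 1], [0, 1, 1]]
Q³ = [[0, 2, 2], [2, 0, 0], [2, 0, 0]]

0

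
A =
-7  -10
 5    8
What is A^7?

[[-2443, -4630], [2315, 4502]]

tr A = 1 and det A = -6, so the characteristic polynomial is λ² − (1)λ + (-6) with roots 3 and -2.
Eigenvectors give P = [[-1, 2], [1, -1]] with P⁻¹ = [[1, 2], [1, 1]], and A = P·diag(3, -2)·P⁻¹.
Then A^7 = P·diag(2187, -128)·P⁻¹ = [[-2187, -256], [2187, 128]] · [[1, 2], [1, 1]] = [[-2443, -4630], [2315, 4502]].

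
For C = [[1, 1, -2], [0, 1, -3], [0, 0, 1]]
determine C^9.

[[1, 9, -126], [0, 1, -27], [0, 0, 1]]

C = I + N where N = [[0, 1, -2], [0, 0, -3], [0, 0, 0]] is strictly upper-triangular, so N^3 = 0.
(I + N)^9 = I + 9·N + 36·N^2 = [[1, 9, -126], [0, 1, -27], [0, 0, 1]].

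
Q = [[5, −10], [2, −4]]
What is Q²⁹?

Q² = Q (a projection; rank 1, trace 1), so Q²⁹ = Q.

[[5, −10], [2, −4]]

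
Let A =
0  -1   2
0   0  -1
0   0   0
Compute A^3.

[[0, 0, 0], [0, 0, 0], [0, 0, 0]]

A is strictly triangular, hence nilpotent: A^3 = 0, so A^3 = 0.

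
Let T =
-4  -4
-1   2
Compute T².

[[20, 8], [2, 8]]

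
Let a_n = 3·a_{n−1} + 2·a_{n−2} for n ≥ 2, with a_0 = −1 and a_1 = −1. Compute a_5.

−217

With companion matrix C = [[3, 2], [1, 0]], [a_n, a_{n−1}]ᵀ = C·[a_{n−1}, a_{n−2}]ᵀ, so [a_5, a_4]ᵀ = C⁴·[a_1, a_0]ᵀ.
C⁴ = [[139, 78], [39, 22]], giving [a_5, a_4]ᵀ = [[−217], [−61]].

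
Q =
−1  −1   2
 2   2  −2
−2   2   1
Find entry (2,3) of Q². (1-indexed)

−2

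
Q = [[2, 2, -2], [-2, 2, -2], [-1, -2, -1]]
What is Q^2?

[[2, 12, -6], [-6, 4, 2], [3, -4, 7]]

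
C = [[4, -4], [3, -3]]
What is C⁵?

[[4, -4], [3, -3]]

C² = C (a projection; rank 1, trace 1), so C⁵ = C.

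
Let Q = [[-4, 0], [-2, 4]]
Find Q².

[[16, 0], [0, 16]]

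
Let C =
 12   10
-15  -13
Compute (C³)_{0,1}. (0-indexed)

tr C = -1 and det C = -6, so the characteristic polynomial is λ² − (-1)λ + (-6) with roots -3 and 2.
Eigenvectors give P = [[2, -1], [-3, 1]] with P⁻¹ = [[-1, -1], [-3, -2]], and C = P·diag(-3, 2)·P⁻¹.
Then C³ = P·diag(-27, 8)·P⁻¹ = [[-54, -8], [81, 8]] · [[-1, -1], [-3, -2]] = [[78, 70], [-105, -97]].

70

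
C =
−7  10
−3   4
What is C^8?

tr C = −3 and det C = 2, so the characteristic polynomial is λ² − (−3)λ + (2) with roots −1 and −2.
Eigenvectors give P = [[−5, 2], [−3, 1]] with P⁻¹ = [[1, −2], [3, −5]], and C = P·diag(−1, −2)·P⁻¹.
Then C^8 = P·diag(1, 256)·P⁻¹ = [[−5, 512], [−3, 256]] · [[1, −2], [3, −5]] = [[1531, −2550], [765, −1274]].

[[1531, −2550], [765, −1274]]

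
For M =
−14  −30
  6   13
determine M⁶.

[[316, 630], [−126, −251]]

tr M = −1 and det M = −2, so the characteristic polynomial is λ² − (−1)λ + (−2) with roots 1 and −2.
Eigenvectors give P = [[−2, −5], [1, 2]] with P⁻¹ = [[2, 5], [−1, −2]], and M = P·diag(1, −2)·P⁻¹.
Then M⁶ = P·diag(1, 64)·P⁻¹ = [[−2, −320], [1, 128]] · [[2, 5], [−1, −2]] = [[316, 630], [−126, −251]].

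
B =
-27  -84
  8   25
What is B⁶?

[[5097, 15288], [-1456, -4367]]

tr B = -2 and det B = -3, so the characteristic polynomial is λ² − (-2)λ + (-3) with roots 1 and -3.
Eigenvectors give P = [[-3, -7], [1, 2]] with P⁻¹ = [[2, 7], [-1, -3]], and B = P·diag(1, -3)·P⁻¹.
Then B⁶ = P·diag(1, 729)·P⁻¹ = [[-3, -5103], [1, 1458]] · [[2, 7], [-1, -3]] = [[5097, 15288], [-1456, -4367]].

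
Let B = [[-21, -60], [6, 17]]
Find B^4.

tr B = -4 and det B = 3, so the characteristic polynomial is λ² − (-4)λ + (3) with roots -3 and -1.
Eigenvectors give P = [[10, -3], [-3, 1]] with P⁻¹ = [[1, 3], [3, 10]], and B = P·diag(-3, -1)·P⁻¹.
Then B^4 = P·diag(81, 1)·P⁻¹ = [[810, -3], [-243, 1]] · [[1, 3], [3, 10]] = [[801, 2400], [-240, -719]].

[[801, 2400], [-240, -719]]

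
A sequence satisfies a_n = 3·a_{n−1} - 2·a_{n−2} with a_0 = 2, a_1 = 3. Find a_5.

33

With companion matrix A = [[3, -2], [1, 0]], [a_n, a_{n−1}]ᵀ = A·[a_{n−1}, a_{n−2}]ᵀ, so [a_5, a_4]ᵀ = A⁴·[a_1, a_0]ᵀ.
A⁴ = [[31, -30], [15, -14]], giving [a_5, a_4]ᵀ = [[33], [17]].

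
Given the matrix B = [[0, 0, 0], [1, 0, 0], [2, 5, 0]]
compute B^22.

B is strictly triangular, hence nilpotent: B^3 = 0, so B^22 = 0.

[[0, 0, 0], [0, 0, 0], [0, 0, 0]]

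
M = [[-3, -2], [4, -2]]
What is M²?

[[1, 10], [-20, -4]]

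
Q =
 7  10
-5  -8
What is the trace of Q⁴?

97

tr Q = -1 and det Q = -6, so the characteristic polynomial is λ² − (-1)λ + (-6) with roots 2 and -3.
Eigenvectors give P = [[-2, -1], [1, 1]] with P⁻¹ = [[-1, -1], [1, 2]], and Q = P·diag(2, -3)·P⁻¹.
Then Q⁴ = P·diag(16, 81)·P⁻¹ = [[-32, -81], [16, 81]] · [[-1, -1], [1, 2]] = [[-49, -130], [65, 146]].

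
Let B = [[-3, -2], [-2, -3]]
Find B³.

[[-63, -62], [-62, -63]]

B² = [[13, 12], [12, 13]]
B³ = [[-63, -62], [-62, -63]]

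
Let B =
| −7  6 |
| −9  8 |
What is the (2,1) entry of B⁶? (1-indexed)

tr B = 1 and det B = −2, so the characteristic polynomial is λ² − (1)λ + (−2) with roots 2 and −1.
Eigenvectors give P = [[−2, 1], [−3, 1]] with P⁻¹ = [[1, −1], [3, −2]], and B = P·diag(2, −1)·P⁻¹.
Then B⁶ = P·diag(64, 1)·P⁻¹ = [[−128, 1], [−192, 1]] · [[1, −1], [3, −2]] = [[−125, 126], [−189, 190]].

−189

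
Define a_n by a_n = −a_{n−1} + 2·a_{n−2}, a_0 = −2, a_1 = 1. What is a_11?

With companion matrix Q = [[−1, 2], [1, 0]], [a_n, a_{n−1}]ᵀ = Q·[a_{n−1}, a_{n−2}]ᵀ, so [a_11, a_10]ᵀ = Q^10·[a_1, a_0]ᵀ.
Q^10 = [[683, −682], [−341, 342]], giving [a_11, a_10]ᵀ = [[2047], [−1025]].

2047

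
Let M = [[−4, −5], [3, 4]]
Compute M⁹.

M² = I (check: tr M = 0 and det M = −1), so M⁹ = M since 9 is odd.

[[−4, −5], [3, 4]]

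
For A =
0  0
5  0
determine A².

A is strictly triangular, hence nilpotent: A² = 0, so A² = 0.

[[0, 0], [0, 0]]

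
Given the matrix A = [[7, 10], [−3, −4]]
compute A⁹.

[[3067, 5110], [−1533, −2554]]

tr A = 3 and det A = 2, so the characteristic polynomial is λ² − (3)λ + (2) with roots 2 and 1.
Eigenvectors give P = [[−2, −5], [1, 3]] with P⁻¹ = [[−3, −5], [1, 2]], and A = P·diag(2, 1)·P⁻¹.
Then A⁹ = P·diag(512, 1)·P⁻¹ = [[−1024, −5], [512, 3]] · [[−3, −5], [1, 2]] = [[3067, 5110], [−1533, −2554]].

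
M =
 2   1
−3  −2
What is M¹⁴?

M² = I (check: tr M = 0 and det M = −1), so M¹⁴ = I since 14 is even.

[[1, 0], [0, 1]]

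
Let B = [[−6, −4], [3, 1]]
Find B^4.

[[276, 260], [−195, −179]]

tr B = −5 and det B = 6, so the characteristic polynomial is λ² − (−5)λ + (6) with roots −2 and −3.
Eigenvectors give P = [[−1, 4], [1, −3]] with P⁻¹ = [[3, 4], [1, 1]], and B = P·diag(−2, −3)·P⁻¹.
Then B^4 = P·diag(16, 81)·P⁻¹ = [[−16, 324], [16, −243]] · [[3, 4], [1, 1]] = [[276, 260], [−195, −179]].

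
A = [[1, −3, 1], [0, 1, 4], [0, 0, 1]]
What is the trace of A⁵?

3

A = I + N where N = [[0, −3, 1], [0, 0, 4], [0, 0, 0]] is strictly upper-triangular, so N³ = 0.
(I + N)⁵ = I + 5·N + 10·N² = [[1, −15, −115], [0, 1, 20], [0, 0, 1]].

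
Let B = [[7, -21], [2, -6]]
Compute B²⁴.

[[7, -21], [2, -6]]

B² = B (a projection; rank 1, trace 1), so B²⁴ = B.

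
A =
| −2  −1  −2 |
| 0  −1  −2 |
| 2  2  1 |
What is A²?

[[0, −1, 4], [−4, −3, 0], [−2, −2, −7]]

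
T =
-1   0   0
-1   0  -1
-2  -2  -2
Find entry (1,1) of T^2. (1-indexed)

1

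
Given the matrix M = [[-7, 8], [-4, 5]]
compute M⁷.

[[-4375, 4376], [-2188, 2189]]

tr M = -2 and det M = -3, so the characteristic polynomial is λ² − (-2)λ + (-3) with roots 1 and -3.
Eigenvectors give P = [[1, 2], [1, 1]] with P⁻¹ = [[-1, 2], [1, -1]], and M = P·diag(1, -3)·P⁻¹.
Then M⁷ = P·diag(1, -2187)·P⁻¹ = [[1, -4374], [1, -2187]] · [[-1, 2], [1, -1]] = [[-4375, 4376], [-2188, 2189]].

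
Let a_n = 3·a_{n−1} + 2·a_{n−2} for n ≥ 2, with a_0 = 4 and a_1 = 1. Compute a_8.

With companion matrix A = [[3, 2], [1, 0]], [a_n, a_{n−1}]ᵀ = A·[a_{n−1}, a_{n−2}]ᵀ, so [a_8, a_7]ᵀ = A⁷·[a_1, a_0]ᵀ.
A⁷ = [[6279, 3526], [1763, 990]], giving [a_8, a_7]ᵀ = [[20383], [5723]].

20383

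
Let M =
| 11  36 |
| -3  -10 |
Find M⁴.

[[61, 180], [-15, -44]]

tr M = 1 and det M = -2, so the characteristic polynomial is λ² − (1)λ + (-2) with roots 2 and -1.
Eigenvectors give P = [[4, -3], [-1, 1]] with P⁻¹ = [[1, 3], [1, 4]], and M = P·diag(2, -1)·P⁻¹.
Then M⁴ = P·diag(16, 1)·P⁻¹ = [[64, -3], [-16, 1]] · [[1, 3], [1, 4]] = [[61, 180], [-15, -44]].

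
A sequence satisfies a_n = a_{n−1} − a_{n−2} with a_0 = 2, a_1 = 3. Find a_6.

2

With companion matrix M = [[1, −1], [1, 0]], [a_n, a_{n−1}]ᵀ = M·[a_{n−1}, a_{n−2}]ᵀ, so [a_6, a_5]ᵀ = M⁵·[a_1, a_0]ᵀ.
M⁵ = [[0, 1], [−1, 1]], giving [a_6, a_5]ᵀ = [[2], [−1]].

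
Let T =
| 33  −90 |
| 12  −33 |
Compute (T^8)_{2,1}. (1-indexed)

0

tr T = 0 and det T = −9, so the characteristic polynomial is λ² − (0)λ + (−9) with roots −3 and 3.
Eigenvectors give P = [[−5, 3], [−2, 1]] with P⁻¹ = [[1, −3], [2, −5]], and T = P·diag(−3, 3)·P⁻¹.
Then T^8 = P·diag(6561, 6561)·P⁻¹ = [[−32805, 19683], [−13122, 6561]] · [[1, −3], [2, −5]] = [[6561, 0], [0, 6561]].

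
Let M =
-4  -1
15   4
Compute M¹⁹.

M² = I (check: tr M = 0 and det M = -1), so M¹⁹ = M since 19 is odd.

[[-4, -1], [15, 4]]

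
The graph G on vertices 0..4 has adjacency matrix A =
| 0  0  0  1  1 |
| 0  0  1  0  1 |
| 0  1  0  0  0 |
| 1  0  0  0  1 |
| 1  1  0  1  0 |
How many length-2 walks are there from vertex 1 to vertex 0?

The number of length-2 walks from vertex 1 to vertex 0 is entry (1,0) of A^2, where A is the adjacency matrix.
A^2 = [[2, 1, 0, 1, 1], [1, 2, 0, 1, 0], [0, 0, 1, 0, 1], [1, 1, 0, 2, 1], [1, 0, 1, 1, 3]]

1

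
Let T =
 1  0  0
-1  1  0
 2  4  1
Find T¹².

[[1, 0, 0], [-12, 1, 0], [-240, 48, 1]]

T = I + N where N = [[0, 0, 0], [-1, 0, 0], [2, 4, 0]] is strictly lower-triangular, so N³ = 0.
(I + N)¹² = I + 12·N + 66·N² = [[1, 0, 0], [-12, 1, 0], [-240, 48, 1]].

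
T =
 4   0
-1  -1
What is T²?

[[16, 0], [-3, 1]]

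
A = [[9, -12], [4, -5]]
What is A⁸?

[[26241, -39360], [13120, -19679]]

tr A = 4 and det A = 3, so the characteristic polynomial is λ² − (4)λ + (3) with roots 1 and 3.
Eigenvectors give P = [[-3, 2], [-2, 1]] with P⁻¹ = [[1, -2], [2, -3]], and A = P·diag(1, 3)·P⁻¹.
Then A⁸ = P·diag(1, 6561)·P⁻¹ = [[-3, 13122], [-2, 6561]] · [[1, -2], [2, -3]] = [[26241, -39360], [13120, -19679]].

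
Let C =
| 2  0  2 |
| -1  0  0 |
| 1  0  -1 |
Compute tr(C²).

9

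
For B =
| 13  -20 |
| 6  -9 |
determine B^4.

[[481, -800], [240, -399]]

tr B = 4 and det B = 3, so the characteristic polynomial is λ² − (4)λ + (3) with roots 3 and 1.
Eigenvectors give P = [[2, 5], [1, 3]] with P⁻¹ = [[3, -5], [-1, 2]], and B = P·diag(3, 1)·P⁻¹.
Then B^4 = P·diag(81, 1)·P⁻¹ = [[162, 5], [81, 3]] · [[3, -5], [-1, 2]] = [[481, -800], [240, -399]].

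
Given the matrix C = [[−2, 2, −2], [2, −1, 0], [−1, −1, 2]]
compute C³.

C² = [[10, −4, 0], [−6, 5, −4], [−2, −3, 6]]
C³ = [[−28, 24, −20], [26, −13, 4], [−8, −7, 16]]

[[−28, 24, −20], [26, −13, 4], [−8, −7, 16]]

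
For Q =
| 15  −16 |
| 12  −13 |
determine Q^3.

[[111, −112], [84, −85]]

tr Q = 2 and det Q = −3, so the characteristic polynomial is λ² − (2)λ + (−3) with roots 3 and −1.
Eigenvectors give P = [[4, 1], [3, 1]] with P⁻¹ = [[1, −1], [−3, 4]], and Q = P·diag(3, −1)·P⁻¹.
Then Q^3 = P·diag(27, −1)·P⁻¹ = [[108, −1], [81, −1]] · [[1, −1], [−3, 4]] = [[111, −112], [84, −85]].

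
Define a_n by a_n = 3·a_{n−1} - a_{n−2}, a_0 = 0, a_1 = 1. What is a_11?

With companion matrix C = [[3, -1], [1, 0]], [a_n, a_{n−1}]ᵀ = C·[a_{n−1}, a_{n−2}]ᵀ, so [a_11, a_10]ᵀ = C^10·[a_1, a_0]ᵀ.
C^10 = [[17711, -6765], [6765, -2584]], giving [a_11, a_10]ᵀ = [[17711], [6765]].

17711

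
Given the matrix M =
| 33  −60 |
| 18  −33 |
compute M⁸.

tr M = 0 and det M = −9, so the characteristic polynomial is λ² − (0)λ + (−9) with roots −3 and 3.
Eigenvectors give P = [[−5, 2], [−3, 1]] with P⁻¹ = [[1, −2], [3, −5]], and M = P·diag(−3, 3)·P⁻¹.
Then M⁸ = P·diag(6561, 6561)·P⁻¹ = [[−32805, 13122], [−19683, 6561]] · [[1, −2], [3, −5]] = [[6561, 0], [0, 6561]].

[[6561, 0], [0, 6561]]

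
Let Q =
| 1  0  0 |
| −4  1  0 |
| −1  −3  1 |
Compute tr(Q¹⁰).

Q = I + N where N = [[0, 0, 0], [−4, 0, 0], [−1, −3, 0]] is strictly lower-triangular, so N³ = 0.
(I + N)¹⁰ = I + 10·N + 45·N² = [[1, 0, 0], [−40, 1, 0], [530, −30, 1]].

3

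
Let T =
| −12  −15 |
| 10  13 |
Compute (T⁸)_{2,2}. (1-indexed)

19171

tr T = 1 and det T = −6, so the characteristic polynomial is λ² − (1)λ + (−6) with roots −2 and 3.
Eigenvectors give P = [[3, 1], [−2, −1]] with P⁻¹ = [[1, 1], [−2, −3]], and T = P·diag(−2, 3)·P⁻¹.
Then T⁸ = P·diag(256, 6561)·P⁻¹ = [[768, 6561], [−512, −6561]] · [[1, 1], [−2, −3]] = [[−12354, −18915], [12610, 19171]].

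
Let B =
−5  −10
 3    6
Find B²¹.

B² = B (a projection; rank 1, trace 1), so B²¹ = B.

[[−5, −10], [3, 6]]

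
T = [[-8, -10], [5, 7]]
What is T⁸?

[[12866, 12610], [-6305, -6049]]

tr T = -1 and det T = -6, so the characteristic polynomial is λ² − (-1)λ + (-6) with roots -3 and 2.
Eigenvectors give P = [[2, -1], [-1, 1]] with P⁻¹ = [[1, 1], [1, 2]], and T = P·diag(-3, 2)·P⁻¹.
Then T⁸ = P·diag(6561, 256)·P⁻¹ = [[13122, -256], [-6561, 256]] · [[1, 1], [1, 2]] = [[12866, 12610], [-6305, -6049]].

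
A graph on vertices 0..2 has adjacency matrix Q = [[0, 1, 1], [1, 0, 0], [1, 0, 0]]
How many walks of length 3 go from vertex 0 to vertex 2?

2

The number of length-3 walks from vertex 0 to vertex 2 is entry (0,2) of Q^3, where Q is the adjacency matrix.
Q^2 = [[2, 0, 0], [0, 1, 1], [0, 1, 1]]
Q^3 = [[0, 2, 2], [2, 0, 0], [2, 0, 0]]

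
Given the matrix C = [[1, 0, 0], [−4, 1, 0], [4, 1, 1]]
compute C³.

[[1, 0, 0], [−12, 1, 0], [0, 3, 1]]

C = I + N where N = [[0, 0, 0], [−4, 0, 0], [4, 1, 0]] is strictly lower-triangular, so N³ = 0.
(I + N)³ = I + 3·N + 3·N² = [[1, 0, 0], [−12, 1, 0], [0, 3, 1]].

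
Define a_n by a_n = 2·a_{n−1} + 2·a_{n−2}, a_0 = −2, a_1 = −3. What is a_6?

With companion matrix Q = [[2, 2], [1, 0]], [a_n, a_{n−1}]ᵀ = Q·[a_{n−1}, a_{n−2}]ᵀ, so [a_6, a_5]ᵀ = Q⁵·[a_1, a_0]ᵀ.
Q⁵ = [[120, 88], [44, 32]], giving [a_6, a_5]ᵀ = [[−536], [−196]].

−536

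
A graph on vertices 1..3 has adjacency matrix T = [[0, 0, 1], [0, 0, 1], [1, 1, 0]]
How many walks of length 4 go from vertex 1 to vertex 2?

The number of length-4 walks from vertex 1 to vertex 2 is entry (1,2) of T^4, where T is the adjacency matrix.
T^2 = [[1, 1, 0], [1, 1, 0], [0, 0, 2]]
T^3 = [[0, 0, 2], [0, 0, 2], [2, 2, 0]]
T^4 = [[2, 2, 0], [2, 2, 0], [0, 0, 4]]

2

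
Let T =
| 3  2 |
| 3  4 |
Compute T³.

T² = [[15, 14], [21, 22]]
T³ = [[87, 86], [129, 130]]

[[87, 86], [129, 130]]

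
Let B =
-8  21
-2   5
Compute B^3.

tr B = -3 and det B = 2, so the characteristic polynomial is λ² − (-3)λ + (2) with roots -2 and -1.
Eigenvectors give P = [[-7, 3], [-2, 1]] with P⁻¹ = [[-1, 3], [-2, 7]], and B = P·diag(-2, -1)·P⁻¹.
Then B^3 = P·diag(-8, -1)·P⁻¹ = [[56, -3], [16, -1]] · [[-1, 3], [-2, 7]] = [[-50, 147], [-14, 41]].

[[-50, 147], [-14, 41]]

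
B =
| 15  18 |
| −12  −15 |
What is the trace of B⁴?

tr B = 0 and det B = −9, so the characteristic polynomial is λ² − (0)λ + (−9) with roots 3 and −3.
Eigenvectors give P = [[3, −1], [−2, 1]] with P⁻¹ = [[1, 1], [2, 3]], and B = P·diag(3, −3)·P⁻¹.
Then B⁴ = P·diag(81, 81)·P⁻¹ = [[243, −81], [−162, 81]] · [[1, 1], [2, 3]] = [[81, 0], [0, 81]].

162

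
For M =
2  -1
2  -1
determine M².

[[2, -1], [2, -1]]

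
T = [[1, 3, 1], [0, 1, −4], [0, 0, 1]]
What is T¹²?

[[1, 36, −780], [0, 1, −48], [0, 0, 1]]

T = I + N where N = [[0, 3, 1], [0, 0, −4], [0, 0, 0]] is strictly upper-triangular, so N³ = 0.
(I + N)¹² = I + 12·N + 66·N² = [[1, 36, −780], [0, 1, −48], [0, 0, 1]].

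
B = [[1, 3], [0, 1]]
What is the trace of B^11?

2

B = I + N where N = [[0, 3], [0, 0]] is strictly upper-triangular, so N^2 = 0.
(I + N)^11 = I + 11·N = [[1, 33], [0, 1]].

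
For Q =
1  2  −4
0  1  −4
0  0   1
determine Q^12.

[[1, 24, −576], [0, 1, −48], [0, 0, 1]]

Q = I + N where N = [[0, 2, −4], [0, 0, −4], [0, 0, 0]] is strictly upper-triangular, so N^3 = 0.
(I + N)^12 = I + 12·N + 66·N^2 = [[1, 24, −576], [0, 1, −48], [0, 0, 1]].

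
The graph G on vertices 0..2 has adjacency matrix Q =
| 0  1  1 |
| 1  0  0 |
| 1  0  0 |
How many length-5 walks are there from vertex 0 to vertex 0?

0

The number of length-5 walks from vertex 0 to vertex 0 is entry (0,0) of Q⁵, where Q is the adjacency matrix.
Q² = [[2, 0, 0], [0, 1, 1], [0, 1, 1]]
Q³ = [[0, 2, 2], [2, 0, 0], [2, 0, 0]]
Q⁴ = [[4, 0, 0], [0, 2, 2], [0, 2, 2]]
Q⁵ = [[0, 4, 4], [4, 0, 0], [4, 0, 0]]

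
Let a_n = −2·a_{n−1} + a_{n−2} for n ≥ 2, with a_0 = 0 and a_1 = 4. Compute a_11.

22964

With companion matrix T = [[−2, 1], [1, 0]], [a_n, a_{n−1}]ᵀ = T·[a_{n−1}, a_{n−2}]ᵀ, so [a_11, a_10]ᵀ = T¹⁰·[a_1, a_0]ᵀ.
T¹⁰ = [[5741, −2378], [−2378, 985]], giving [a_11, a_10]ᵀ = [[22964], [−9512]].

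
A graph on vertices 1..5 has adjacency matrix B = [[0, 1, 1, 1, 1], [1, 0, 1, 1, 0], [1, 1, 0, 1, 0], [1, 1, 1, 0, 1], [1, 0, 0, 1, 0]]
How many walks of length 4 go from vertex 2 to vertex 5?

The number of length-4 walks from vertex 2 to vertex 5 is entry (2,5) of B⁴, where B is the adjacency matrix.
B² = [[4, 2, 2, 3, 1], [2, 3, 2, 2, 2], [2, 2, 3, 2, 2], [3, 2, 2, 4, 1], [1, 2, 2, 1, 2]]
B³ = [[8, 9, 9, 9, 7], [9, 6, 7, 9, 4], [9, 7, 6, 9, 4], [9, 9, 9, 8, 7], [7, 4, 4, 7, 2]]
B⁴ = [[34, 26, 26, 33, 17], [26, 25, 24, 26, 18], [26, 24, 25, 26, 18], [33, 26, 26, 34, 17], [17, 18, 18, 17, 14]]

18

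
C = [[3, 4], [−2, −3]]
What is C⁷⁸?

[[1, 0], [0, 1]]

C² = I (check: tr C = 0 and det C = −1), so C⁷⁸ = I since 78 is even.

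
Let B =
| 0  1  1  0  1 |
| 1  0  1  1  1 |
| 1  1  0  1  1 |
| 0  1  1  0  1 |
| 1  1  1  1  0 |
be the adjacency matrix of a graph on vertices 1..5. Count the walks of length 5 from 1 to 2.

124

The number of length-5 walks from vertex 1 to vertex 2 is entry (1,2) of B⁵, where B is the adjacency matrix.
B² = [[3, 2, 2, 3, 2], [2, 4, 3, 2, 3], [2, 3, 4, 2, 3], [3, 2, 2, 3, 2], [2, 3, 3, 2, 4]]
B³ = [[6, 10, 10, 6, 10], [10, 10, 11, 10, 11], [10, 11, 10, 10, 11], [6, 10, 10, 6, 10], [10, 11, 11, 10, 10]]
B⁴ = [[30, 32, 32, 30, 32], [32, 42, 41, 32, 41], [32, 41, 42, 32, 41], [30, 32, 32, 30, 32], [32, 41, 41, 32, 42]]
B⁵ = [[96, 124, 124, 96, 124], [124, 146, 147, 124, 147], [124, 147, 146, 124, 147], [96, 124, 124, 96, 124], [124, 147, 147, 124, 146]]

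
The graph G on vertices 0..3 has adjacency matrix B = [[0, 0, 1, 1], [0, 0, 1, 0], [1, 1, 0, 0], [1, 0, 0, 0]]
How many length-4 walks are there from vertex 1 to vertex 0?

The number of length-4 walks from vertex 1 to vertex 0 is entry (1,0) of B^4, where B is the adjacency matrix.
B^2 = [[2, 1, 0, 0], [1, 1, 0, 0], [0, 0, 2, 1], [0, 0, 1, 1]]
B^3 = [[0, 0, 3, 2], [0, 0, 2, 1], [3, 2, 0, 0], [2, 1, 0, 0]]
B^4 = [[5, 3, 0, 0], [3, 2, 0, 0], [0, 0, 5, 3], [0, 0, 3, 2]]

3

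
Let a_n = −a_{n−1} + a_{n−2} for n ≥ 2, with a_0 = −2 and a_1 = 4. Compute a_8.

−110

With companion matrix C = [[−1, 1], [1, 0]], [a_n, a_{n−1}]ᵀ = C·[a_{n−1}, a_{n−2}]ᵀ, so [a_8, a_7]ᵀ = C^7·[a_1, a_0]ᵀ.
C^7 = [[−21, 13], [13, −8]], giving [a_8, a_7]ᵀ = [[−110], [68]].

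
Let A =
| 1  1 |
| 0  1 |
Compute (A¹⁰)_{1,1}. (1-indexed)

1

A = I + N where N = [[0, 1], [0, 0]] is strictly upper-triangular, so N² = 0.
(I + N)¹⁰ = I + 10·N = [[1, 10], [0, 1]].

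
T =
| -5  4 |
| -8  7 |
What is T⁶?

[[-727, 728], [-1456, 1457]]

tr T = 2 and det T = -3, so the characteristic polynomial is λ² − (2)λ + (-3) with roots 3 and -1.
Eigenvectors give P = [[1, -1], [2, -1]] with P⁻¹ = [[-1, 1], [-2, 1]], and T = P·diag(3, -1)·P⁻¹.
Then T⁶ = P·diag(729, 1)·P⁻¹ = [[729, -1], [1458, -1]] · [[-1, 1], [-2, 1]] = [[-727, 728], [-1456, 1457]].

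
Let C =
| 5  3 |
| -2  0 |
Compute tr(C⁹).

20195

tr C = 5 and det C = 6, so the characteristic polynomial is λ² − (5)λ + (6) with roots 2 and 3.
Eigenvectors give P = [[-1, 3], [1, -2]] with P⁻¹ = [[2, 3], [1, 1]], and C = P·diag(2, 3)·P⁻¹.
Then C⁹ = P·diag(512, 19683)·P⁻¹ = [[-512, 59049], [512, -39366]] · [[2, 3], [1, 1]] = [[58025, 57513], [-38342, -37830]].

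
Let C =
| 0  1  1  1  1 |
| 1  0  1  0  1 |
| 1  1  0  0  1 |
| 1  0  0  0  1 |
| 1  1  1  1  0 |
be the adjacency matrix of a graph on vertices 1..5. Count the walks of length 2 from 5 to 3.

2

The number of length-2 walks from vertex 5 to vertex 3 is entry (5,3) of C², where C is the adjacency matrix.
C² = [[4, 2, 2, 1, 3], [2, 3, 2, 2, 2], [2, 2, 3, 2, 2], [1, 2, 2, 2, 1], [3, 2, 2, 1, 4]]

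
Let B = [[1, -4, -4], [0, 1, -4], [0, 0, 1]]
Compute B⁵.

B = I + N where N = [[0, -4, -4], [0, 0, -4], [0, 0, 0]] is strictly upper-triangular, so N³ = 0.
(I + N)⁵ = I + 5·N + 10·N² = [[1, -20, 140], [0, 1, -20], [0, 0, 1]].

[[1, -20, 140], [0, 1, -20], [0, 0, 1]]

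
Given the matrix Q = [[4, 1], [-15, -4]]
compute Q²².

Q² = I (check: tr Q = 0 and det Q = -1), so Q²² = I since 22 is even.

[[1, 0], [0, 1]]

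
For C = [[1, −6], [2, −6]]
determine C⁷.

tr C = −5 and det C = 6, so the characteristic polynomial is λ² − (−5)λ + (6) with roots −3 and −2.
Eigenvectors give P = [[−3, 2], [−2, 1]] with P⁻¹ = [[1, −2], [2, −3]], and C = P·diag(−3, −2)·P⁻¹.
Then C⁷ = P·diag(−2187, −128)·P⁻¹ = [[6561, −256], [4374, −128]] · [[1, −2], [2, −3]] = [[6049, −12354], [4118, −8364]].

[[6049, −12354], [4118, −8364]]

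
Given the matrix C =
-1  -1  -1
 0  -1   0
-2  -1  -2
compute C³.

[[-9, -9, -9], [0, -1, 0], [-18, -17, -18]]

C² = [[3, 3, 3], [0, 1, 0], [6, 5, 6]]
C³ = [[-9, -9, -9], [0, -1, 0], [-18, -17, -18]]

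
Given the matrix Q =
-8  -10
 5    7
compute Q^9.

[[-39878, -40390], [20195, 20707]]

tr Q = -1 and det Q = -6, so the characteristic polynomial is λ² − (-1)λ + (-6) with roots 2 and -3.
Eigenvectors give P = [[1, -2], [-1, 1]] with P⁻¹ = [[-1, -2], [-1, -1]], and Q = P·diag(2, -3)·P⁻¹.
Then Q^9 = P·diag(512, -19683)·P⁻¹ = [[512, 39366], [-512, -19683]] · [[-1, -2], [-1, -1]] = [[-39878, -40390], [20195, 20707]].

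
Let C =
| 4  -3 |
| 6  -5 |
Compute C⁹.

[[514, -513], [1026, -1025]]

tr C = -1 and det C = -2, so the characteristic polynomial is λ² − (-1)λ + (-2) with roots -2 and 1.
Eigenvectors give P = [[-1, 1], [-2, 1]] with P⁻¹ = [[1, -1], [2, -1]], and C = P·diag(-2, 1)·P⁻¹.
Then C⁹ = P·diag(-512, 1)·P⁻¹ = [[512, 1], [1024, 1]] · [[1, -1], [2, -1]] = [[514, -513], [1026, -1025]].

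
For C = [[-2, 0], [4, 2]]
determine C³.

tr C = 0 and det C = -4, so the characteristic polynomial is λ² − (0)λ + (-4) with roots 2 and -2.
Eigenvectors give P = [[0, -1], [1, 1]] with P⁻¹ = [[1, 1], [-1, 0]], and C = P·diag(2, -2)·P⁻¹.
Then C³ = P·diag(8, -8)·P⁻¹ = [[0, 8], [8, -8]] · [[1, 1], [-1, 0]] = [[-8, 0], [16, 8]].

[[-8, 0], [16, 8]]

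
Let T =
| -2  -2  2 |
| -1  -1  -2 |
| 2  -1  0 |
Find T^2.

[[10, 4, 0], [-1, 5, 0], [-3, -3, 6]]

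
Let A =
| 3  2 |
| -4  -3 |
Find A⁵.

[[3, 2], [-4, -3]]

A² = I (check: tr A = 0 and det A = -1), so A⁵ = A since 5 is odd.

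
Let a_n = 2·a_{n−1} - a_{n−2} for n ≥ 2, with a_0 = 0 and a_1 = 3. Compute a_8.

With companion matrix M = [[2, -1], [1, 0]], [a_n, a_{n−1}]ᵀ = M·[a_{n−1}, a_{n−2}]ᵀ, so [a_8, a_7]ᵀ = M^7·[a_1, a_0]ᵀ.
M^7 = [[8, -7], [7, -6]], giving [a_8, a_7]ᵀ = [[24], [21]].

24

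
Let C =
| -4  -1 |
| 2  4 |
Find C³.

C² = [[14, 0], [0, 14]]
C³ = [[-56, -14], [28, 56]]

[[-56, -14], [28, 56]]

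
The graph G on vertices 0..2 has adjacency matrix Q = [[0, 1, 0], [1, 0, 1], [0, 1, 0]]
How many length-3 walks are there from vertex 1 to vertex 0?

The number of length-3 walks from vertex 1 to vertex 0 is entry (1,0) of Q³, where Q is the adjacency matrix.
Q² = [[1, 0, 1], [0, 2, 0], [1, 0, 1]]
Q³ = [[0, 2, 0], [2, 0, 2], [0, 2, 0]]

2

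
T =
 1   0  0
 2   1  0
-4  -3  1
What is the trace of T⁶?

T = I + N where N = [[0, 0, 0], [2, 0, 0], [-4, -3, 0]] is strictly lower-triangular, so N³ = 0.
(I + N)⁶ = I + 6·N + 15·N² = [[1, 0, 0], [12, 1, 0], [-114, -18, 1]].

3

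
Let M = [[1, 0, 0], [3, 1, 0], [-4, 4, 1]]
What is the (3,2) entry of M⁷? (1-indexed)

M = I + N where N = [[0, 0, 0], [3, 0, 0], [-4, 4, 0]] is strictly lower-triangular, so N³ = 0.
(I + N)⁷ = I + 7·N + 21·N² = [[1, 0, 0], [21, 1, 0], [224, 28, 1]].

28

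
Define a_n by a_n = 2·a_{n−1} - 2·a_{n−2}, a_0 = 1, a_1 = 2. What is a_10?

With companion matrix A = [[2, -2], [1, 0]], [a_n, a_{n−1}]ᵀ = A·[a_{n−1}, a_{n−2}]ᵀ, so [a_10, a_9]ᵀ = A⁹·[a_1, a_0]ᵀ.
A⁹ = [[32, -32], [16, 0]], giving [a_10, a_9]ᵀ = [[32], [32]].

32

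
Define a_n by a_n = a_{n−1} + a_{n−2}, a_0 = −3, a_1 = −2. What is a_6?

−31

With companion matrix A = [[1, 1], [1, 0]], [a_n, a_{n−1}]ᵀ = A·[a_{n−1}, a_{n−2}]ᵀ, so [a_6, a_5]ᵀ = A⁵·[a_1, a_0]ᵀ.
A⁵ = [[8, 5], [5, 3]], giving [a_6, a_5]ᵀ = [[−31], [−19]].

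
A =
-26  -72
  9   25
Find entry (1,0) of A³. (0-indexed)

tr A = -1 and det A = -2, so the characteristic polynomial is λ² − (-1)λ + (-2) with roots 1 and -2.
Eigenvectors give P = [[8, -3], [-3, 1]] with P⁻¹ = [[-1, -3], [-3, -8]], and A = P·diag(1, -2)·P⁻¹.
Then A³ = P·diag(1, -8)·P⁻¹ = [[8, 24], [-3, -8]] · [[-1, -3], [-3, -8]] = [[-80, -216], [27, 73]].

27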